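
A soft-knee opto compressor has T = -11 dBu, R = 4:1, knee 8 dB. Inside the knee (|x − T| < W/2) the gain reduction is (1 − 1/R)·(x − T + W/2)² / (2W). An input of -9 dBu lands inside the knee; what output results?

-10.6875 dBu

x − T + W/2 = -9 − (-11) + 4 = 6.
GR = (1 − 1/4) × 6² / 16 = 0.75 × 36 / 16 = 1.6875 dB.
Output = -9 − 1.6875 = -10.6875 dBu.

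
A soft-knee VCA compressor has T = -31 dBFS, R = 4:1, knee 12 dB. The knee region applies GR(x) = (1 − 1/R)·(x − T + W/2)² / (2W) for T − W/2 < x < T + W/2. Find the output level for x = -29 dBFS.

x − T + W/2 = -29 − (-31) + 6 = 8.
GR = (1 − 1/4) × 8² / 24 = 0.75 × 64 / 24 = 2 dB.
Output = -29 − 2 = -31 dBFS.

-31 dBFS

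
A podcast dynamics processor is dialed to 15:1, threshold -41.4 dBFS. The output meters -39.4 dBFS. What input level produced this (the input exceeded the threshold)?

-11.4 dBFS

The compressed level sits -39.4 − (-41.4) = 2 dB over threshold.
Undo the ratio: input overshoot = 2 × 15 = 30 dB, giving input = -11.4 dBFS.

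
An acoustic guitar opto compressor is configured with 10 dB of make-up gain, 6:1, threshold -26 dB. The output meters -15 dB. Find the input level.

Remove make-up: -15 − 10 = -25 dB.
That's 1 dB above the -26 dB threshold.
Before 6:1 compression the overshoot was 1 × 6 = 6 dB, so input = -26 + 6 = -20 dB.

-20 dB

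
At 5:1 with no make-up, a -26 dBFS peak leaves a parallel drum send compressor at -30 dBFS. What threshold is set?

Let T be the threshold. Output overshoot = (input overshoot)/R, so -30 − T = (-26 − T)/5.
5·(-30 − T) = -26 − T → 4·T = -150 − (-26) = -124.
T = -124/4 = -31 dBFS.

-31 dBFS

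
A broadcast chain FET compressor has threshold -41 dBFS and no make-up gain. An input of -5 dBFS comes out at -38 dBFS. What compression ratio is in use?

Input overshoot = -5 − (-41) = 36 dB; output overshoot = -38 − (-41) = 3 dB.
Ratio = 36 / 3 = 12.

12:1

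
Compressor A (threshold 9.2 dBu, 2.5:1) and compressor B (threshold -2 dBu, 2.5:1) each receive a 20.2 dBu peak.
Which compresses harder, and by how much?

A: GR = 11 − 11/2.5 = 6.6 dB.
B: GR = 22.2 − 22.2/2.5 = 13.32 dB.
B applies 6.72 dB more gain reduction.

B, by 6.72 dB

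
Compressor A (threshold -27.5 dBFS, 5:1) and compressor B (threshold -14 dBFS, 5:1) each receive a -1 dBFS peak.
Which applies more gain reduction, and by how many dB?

A: GR = 26.5 − 26.5/5 = 21.2 dB.
B: GR = 13 − 13/5 = 10.4 dB.
Difference: 10.8 dB in favour of A.

A, by 10.8 dB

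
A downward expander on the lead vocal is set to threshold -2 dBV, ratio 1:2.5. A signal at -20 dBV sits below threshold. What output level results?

Below threshold, a 1:2.5 expander applies gain = (2.5−1)×(T − x) of attenuation.
(2.5−1) × 18 = 27 dB, so output = -20 − 27 = -47 dBV.

-47 dBV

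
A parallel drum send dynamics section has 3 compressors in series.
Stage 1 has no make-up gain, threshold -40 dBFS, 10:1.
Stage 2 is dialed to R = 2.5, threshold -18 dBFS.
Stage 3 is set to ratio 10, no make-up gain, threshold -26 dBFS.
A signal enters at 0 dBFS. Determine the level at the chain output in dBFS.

Stage 1: overshoot 40 dB → 40/10 = 4 dB → -36 dBFS.
Stage 2: below threshold (-36 ≤ -18); passes unchanged; output -36 dBFS.
Stage 3: below threshold (-36 ≤ -26); passes unchanged; output -36 dBFS.

-36 dBFS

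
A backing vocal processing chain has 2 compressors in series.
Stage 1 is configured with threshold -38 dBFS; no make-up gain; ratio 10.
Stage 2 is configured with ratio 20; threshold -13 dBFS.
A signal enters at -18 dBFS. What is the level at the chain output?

-36 dBFS

Stage 1: overshoot 20 dB → 20/10 = 2 dB → -36 dBFS.
Stage 2: below threshold (-36 ≤ -13); passes unchanged; output -36 dBFS.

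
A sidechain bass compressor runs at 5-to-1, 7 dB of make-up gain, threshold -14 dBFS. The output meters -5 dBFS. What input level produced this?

-4 dBFS

Stripping the +7 dB make-up gives -12 dBFS at the gain stage.
That's 2 dB above the -14 dBFS threshold.
Input overshoot = R × output overshoot = 10 dB → input = -14 + 10 = -4 dBFS.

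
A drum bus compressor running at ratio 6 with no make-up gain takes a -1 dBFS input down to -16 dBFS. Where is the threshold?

Gain reduction = -1 − (-16) = 15 dB; output overshoot = GR / (R − 1) = 15 / 5 = 3 dB.
Threshold = output − output overshoot = -16 − 3 = -19 dBFS.

-19 dBFS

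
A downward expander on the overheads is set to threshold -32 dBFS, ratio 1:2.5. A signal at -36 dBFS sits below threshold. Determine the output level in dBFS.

Below threshold, a 1:2.5 expander applies gain = (2.5−1)×(T − x) of attenuation.
(2.5−1) × 4 = 6 dB, so output = -36 − 6 = -42 dBFS.

-42 dBFS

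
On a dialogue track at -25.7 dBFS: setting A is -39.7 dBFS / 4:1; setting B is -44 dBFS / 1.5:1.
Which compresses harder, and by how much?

A, by 4.4 dB

A: overshoot 14 dB → output overshoot 3.5 dB → GR 10.5 dB.
B: overshoot 18.3 dB → output overshoot 12.2 dB → GR 6.1 dB.
Difference: 4.4 dB in favour of A.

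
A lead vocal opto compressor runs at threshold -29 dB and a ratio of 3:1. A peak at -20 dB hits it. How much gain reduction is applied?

6 dB

-20 dB exceeds the threshold by 9 dB.
A 3:1 ratio leaves 3 dB of that excess.
So the signal is attenuated by 9 − 3 = 6 dB.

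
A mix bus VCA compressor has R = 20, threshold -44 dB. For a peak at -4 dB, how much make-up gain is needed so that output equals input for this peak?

38 dB

The peak compresses to -44 + 40/20 = -42 dB.
To reach -4 dB requires -4 − (-42) = 38 dB of make-up.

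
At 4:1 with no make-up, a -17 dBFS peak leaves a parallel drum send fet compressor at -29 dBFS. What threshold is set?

Input is 16 dB above T (since output overshoot × R = input overshoot: (-29 − T)·4 = -17 − T gives T = -33 dBFS).
Check: -33 + (-17 − (-33))/4 = -33 + 4 = -29 dBFS. ✓

-33 dBFS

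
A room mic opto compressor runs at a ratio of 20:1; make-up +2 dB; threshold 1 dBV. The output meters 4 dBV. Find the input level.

21 dBV

Remove make-up: 4 − 2 = 2 dBV.
That's 1 dB above the 1 dBV threshold.
Before 20:1 compression the overshoot was 1 × 20 = 20 dB, so input = 1 + 20 = 21 dBV.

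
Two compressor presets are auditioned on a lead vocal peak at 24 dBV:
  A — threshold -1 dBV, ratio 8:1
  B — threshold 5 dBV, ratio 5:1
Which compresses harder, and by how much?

A, by 6.675 dB

A: GR = 25 − 25/8 = 21.875 dB.
B: GR = 19 − 19/5 = 15.2 dB.
A applies 6.675 dB more gain reduction.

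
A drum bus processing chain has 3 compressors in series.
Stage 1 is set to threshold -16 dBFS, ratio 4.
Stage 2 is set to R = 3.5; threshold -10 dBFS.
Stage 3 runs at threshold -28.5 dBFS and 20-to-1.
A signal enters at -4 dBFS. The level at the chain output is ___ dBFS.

-27.725 dBFS

Stage 1: -4 dBFS is 12 dB over -16 dBFS; at 4:1 that becomes 3 dB over, giving -13 dBFS.
Stage 2: below threshold (-13 ≤ -10); passes unchanged; output -13 dBFS.
Stage 3: overshoot 15.5 dB → 15.5/20 = 0.775 dB → -27.725 dBFS.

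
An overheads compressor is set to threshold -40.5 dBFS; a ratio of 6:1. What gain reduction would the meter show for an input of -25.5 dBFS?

12.5 dB

The signal is 15 dB above threshold.
After 6:1 compression the overshoot becomes 15/6 = 2.5 dB.
Gain reduction = 15 − 2.5 = 12.5 dB.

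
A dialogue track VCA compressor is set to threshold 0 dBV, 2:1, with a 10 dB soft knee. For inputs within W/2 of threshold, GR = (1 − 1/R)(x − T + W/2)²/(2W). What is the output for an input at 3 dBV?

1.4 dBV

x − T + W/2 = 3 − 0 + 5 = 8.
GR = (1 − 1/2) × 8² / 20 = 0.5 × 64 / 20 = 1.6 dB.
Output = 3 − 1.6 = 1.4 dBV.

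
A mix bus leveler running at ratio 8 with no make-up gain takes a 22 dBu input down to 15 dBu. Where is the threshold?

14 dBu

Let T be the threshold. Output overshoot = (input overshoot)/R, so 15 − T = (22 − T)/8.
8·(15 − T) = 22 − T → 7·T = 120 − 22 = 98.
T = 98/7 = 14 dBu.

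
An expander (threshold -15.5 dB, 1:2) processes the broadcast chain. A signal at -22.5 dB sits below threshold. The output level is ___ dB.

-29.5 dB

The input is 7 dB below the -15.5 dB threshold.
A 1:2 expander multiplies undershoot by 2: 7 × 2 = 14 dB below threshold.
Output = -15.5 − 14 = -29.5 dB.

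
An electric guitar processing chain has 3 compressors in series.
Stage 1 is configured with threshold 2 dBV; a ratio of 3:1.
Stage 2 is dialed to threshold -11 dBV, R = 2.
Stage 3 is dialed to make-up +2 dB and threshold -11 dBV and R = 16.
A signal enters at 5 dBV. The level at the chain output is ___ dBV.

Stage 1: 5 dBV is 3 dB over 2 dBV; at 3:1 that becomes 1 dB over, giving 3 dBV.
Stage 2: 3 dBV is 14 dB over -11 dBV; at 2:1 that becomes 7 dB over, giving -4 dBV.
Stage 3: 7 dB above -11 dBV, reduced 16:1 to 0.4375 dB above → -10.5625 dBV; +2 dB make-up → -8.5625 dBV.

-8.5625 dBV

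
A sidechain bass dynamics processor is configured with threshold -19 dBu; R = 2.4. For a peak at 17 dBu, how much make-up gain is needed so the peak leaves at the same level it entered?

21 dB

Overshoot 36 dB → 36/2.4 = 15 dB after compression, so the compressed level is -19 + 15 = -4 dBu.
Make-up = target − compressed = 17 − (-4) = 21 dB.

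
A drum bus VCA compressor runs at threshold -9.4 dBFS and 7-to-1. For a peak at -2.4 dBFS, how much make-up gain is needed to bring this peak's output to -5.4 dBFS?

3 dB

Without make-up, output = threshold + overshoot/7 = -9.4 + 1 = -8.4 dBFS.
Gap to target: 3 dB.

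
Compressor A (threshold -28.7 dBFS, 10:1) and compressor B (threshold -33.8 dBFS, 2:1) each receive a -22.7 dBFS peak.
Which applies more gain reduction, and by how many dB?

A: 6 dB over, compressed to 0.6 dB over, so 5.4 dB of GR.
B: 11.1 dB over, compressed to 5.55 dB over, so 5.55 dB of GR.
B reduces 0.15 dB more.

B, by 0.15 dB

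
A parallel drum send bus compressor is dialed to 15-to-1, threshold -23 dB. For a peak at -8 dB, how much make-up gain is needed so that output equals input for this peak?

The peak compresses to -23 + 15/15 = -22 dB.
To reach -8 dB requires -8 − (-22) = 14 dB of make-up.

14 dB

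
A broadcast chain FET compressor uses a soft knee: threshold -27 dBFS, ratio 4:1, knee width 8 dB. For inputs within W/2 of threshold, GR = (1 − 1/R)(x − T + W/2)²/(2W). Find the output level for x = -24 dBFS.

x − T + W/2 = -24 − (-27) + 4 = 7.
GR = (1 − 1/4) × 7² / 16 = 0.75 × 49 / 16 = 2.296875 dB.
Output = -24 − 2.296875 = -26.296875 dBFS.

-26.296875 dBFS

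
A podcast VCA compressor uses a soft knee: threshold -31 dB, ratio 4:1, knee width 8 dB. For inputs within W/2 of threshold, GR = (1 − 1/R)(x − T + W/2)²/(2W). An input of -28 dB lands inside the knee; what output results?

-30.296875 dB

x − T + W/2 = -28 − (-31) + 4 = 7.
GR = (1 − 1/4) × 7² / 16 = 0.75 × 49 / 16 = 2.296875 dB.
Output = -28 − 2.296875 = -30.296875 dB.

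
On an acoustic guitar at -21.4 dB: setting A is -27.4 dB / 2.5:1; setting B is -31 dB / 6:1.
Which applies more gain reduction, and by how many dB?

A: overshoot 6 dB → output overshoot 2.4 dB → GR 3.6 dB.
B: overshoot 9.6 dB → output overshoot 1.6 dB → GR 8 dB.
Difference: 4.4 dB in favour of B.

B, by 4.4 dB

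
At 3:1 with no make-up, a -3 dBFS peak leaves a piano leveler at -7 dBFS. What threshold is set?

Gain reduction = -3 − (-7) = 4 dB; output overshoot = GR / (R − 1) = 4 / 2 = 2 dB.
Threshold = output − output overshoot = -7 − 2 = -9 dBFS.

-9 dBFS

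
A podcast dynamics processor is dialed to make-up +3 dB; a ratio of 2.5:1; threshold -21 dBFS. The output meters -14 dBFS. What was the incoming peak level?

-11 dBFS

Remove make-up: -14 − 3 = -17 dBFS.
Post-compression overshoot = -17 − (-21) = 4 dB.
Undo the ratio: input overshoot = 4 × 2.5 = 10 dB, giving input = -11 dBFS.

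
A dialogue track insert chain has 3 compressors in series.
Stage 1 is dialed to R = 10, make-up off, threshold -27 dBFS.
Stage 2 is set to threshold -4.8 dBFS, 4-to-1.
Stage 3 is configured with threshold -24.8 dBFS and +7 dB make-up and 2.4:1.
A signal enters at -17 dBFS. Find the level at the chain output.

Stage 1: -17 dBFS is 10 dB over -27 dBFS; at 10:1 that becomes 1 dB over, giving -26 dBFS.
Stage 2: below threshold (-26 ≤ -4.8); passes unchanged; output -26 dBFS.
Stage 3: -26 dBFS is at or below the -24.8 dBFS threshold — no compression; make-up brings it to -19 dBFS.

-19 dBFS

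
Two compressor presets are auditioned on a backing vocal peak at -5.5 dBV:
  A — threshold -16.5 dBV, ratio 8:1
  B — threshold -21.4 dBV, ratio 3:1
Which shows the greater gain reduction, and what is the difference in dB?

B, by 0.975 dB

A: GR = 11 − 11/8 = 9.625 dB.
B: GR = 15.9 − 15.9/3 = 10.6 dB.
B applies 0.975 dB more gain reduction.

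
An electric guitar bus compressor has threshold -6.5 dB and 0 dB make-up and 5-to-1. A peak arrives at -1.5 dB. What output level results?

-5.5 dB

Overshoot: -1.5 − (-6.5) = 5 dB.
At 5:1 the overshoot is divided by 5, leaving 1 dB above threshold.
So the level is -6.5 + 1 = -5.5 dB.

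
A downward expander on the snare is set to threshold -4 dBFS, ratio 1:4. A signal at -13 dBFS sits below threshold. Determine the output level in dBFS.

-40 dBFS

Below threshold, a 1:4 expander applies gain = (4−1)×(T − x) of attenuation.
(4−1) × 9 = 27 dB, so output = -13 − 27 = -40 dBFS.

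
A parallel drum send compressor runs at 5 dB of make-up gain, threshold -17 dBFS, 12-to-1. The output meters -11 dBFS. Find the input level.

Remove make-up: -11 − 5 = -16 dBFS.
The compressed level sits -16 − (-17) = 1 dB over threshold.
Before 12:1 compression the overshoot was 1 × 12 = 12 dB, so input = -17 + 12 = -5 dBFS.

-5 dBFS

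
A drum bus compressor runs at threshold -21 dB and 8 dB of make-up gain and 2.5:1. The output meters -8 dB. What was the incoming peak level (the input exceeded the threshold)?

Before make-up, the level was -8 − 8 = -16 dB.
Post-compression overshoot = -16 − (-21) = 5 dB.
Input overshoot = R × output overshoot = 12.5 dB → input = -21 + 12.5 = -8.5 dB.

-8.5 dB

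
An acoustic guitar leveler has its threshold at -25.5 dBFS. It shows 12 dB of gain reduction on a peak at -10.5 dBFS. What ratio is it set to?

5:1

Input overshoot = -10.5 − (-25.5) = 15 dB.
Output overshoot = 15 − 12 = 3 dB.
Ratio = input overshoot / output overshoot = 15 / 3 = 5.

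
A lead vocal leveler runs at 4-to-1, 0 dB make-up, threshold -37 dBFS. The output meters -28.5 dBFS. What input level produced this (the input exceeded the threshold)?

-3 dBFS

That's 8.5 dB above the -37 dBFS threshold.
Input overshoot = R × output overshoot = 34 dB → input = -37 + 34 = -3 dBFS.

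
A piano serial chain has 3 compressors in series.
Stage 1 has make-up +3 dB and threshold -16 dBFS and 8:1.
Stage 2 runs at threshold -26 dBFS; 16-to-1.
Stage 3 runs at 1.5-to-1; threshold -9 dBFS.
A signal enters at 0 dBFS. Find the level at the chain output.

-25.0625 dBFS

Stage 1: overshoot 16 dB → 16/8 = 2 dB → -14 dBFS; +3 dB make-up → -11 dBFS.
Stage 2: overshoot 15 dB → 15/16 = 0.9375 dB → -25.0625 dBFS.
Stage 3: below threshold (-25.0625 ≤ -9); passes unchanged; output -25.0625 dBFS.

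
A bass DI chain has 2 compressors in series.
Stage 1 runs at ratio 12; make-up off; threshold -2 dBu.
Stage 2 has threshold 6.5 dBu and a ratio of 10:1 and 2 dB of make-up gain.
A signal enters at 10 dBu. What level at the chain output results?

1 dBu

Stage 1: 10 dBu is 12 dB over -2 dBu; at 12:1 that becomes 1 dB over, giving -1 dBu.
Stage 2: below threshold (-1 ≤ 6.5); passes unchanged; make-up brings it to 1 dBu.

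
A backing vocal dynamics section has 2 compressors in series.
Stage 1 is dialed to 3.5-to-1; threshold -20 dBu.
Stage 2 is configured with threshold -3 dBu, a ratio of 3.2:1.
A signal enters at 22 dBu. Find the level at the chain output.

-8 dBu

Stage 1: 42 dB above -20 dBu, reduced 3.5:1 to 12 dB above → -8 dBu.
Stage 2: -8 dBu is at or below the -3 dBu threshold — no compression; output -8 dBu.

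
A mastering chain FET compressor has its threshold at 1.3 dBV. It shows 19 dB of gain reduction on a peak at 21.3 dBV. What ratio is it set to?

Input overshoot = 21.3 − 1.3 = 20 dB.
Output overshoot = 20 − 19 = 1 dB.
Ratio = input overshoot / output overshoot = 20 / 1 = 20.

20:1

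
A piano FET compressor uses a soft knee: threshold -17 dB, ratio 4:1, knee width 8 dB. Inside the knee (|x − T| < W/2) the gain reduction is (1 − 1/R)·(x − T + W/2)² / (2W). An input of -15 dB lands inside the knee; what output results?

-16.6875 dB

x − T + W/2 = -15 − (-17) + 4 = 6.
GR = (1 − 1/4) × 6² / 16 = 0.75 × 36 / 16 = 1.6875 dB.
Output = -15 − 1.6875 = -16.6875 dB.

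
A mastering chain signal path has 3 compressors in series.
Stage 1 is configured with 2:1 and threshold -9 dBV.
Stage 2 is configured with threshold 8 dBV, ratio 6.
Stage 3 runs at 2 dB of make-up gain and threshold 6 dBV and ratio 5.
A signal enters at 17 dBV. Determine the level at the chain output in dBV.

Stage 1: 17 dBV is 26 dB over -9 dBV; at 2:1 that becomes 13 dB over, giving 4 dBV.
Stage 2: 4 dBV is at or below the 8 dBV threshold — no compression; output 4 dBV.
Stage 3: 4 dBV ≤ 6 dBV, so stage 3 doesn't engage; make-up brings it to 6 dBV.

6 dBV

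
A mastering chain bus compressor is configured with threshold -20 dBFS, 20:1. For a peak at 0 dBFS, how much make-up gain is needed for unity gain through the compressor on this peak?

19 dB

Without make-up, output = threshold + overshoot/20 = -20 + 1 = -19 dBFS.
Gap to target: 19 dB.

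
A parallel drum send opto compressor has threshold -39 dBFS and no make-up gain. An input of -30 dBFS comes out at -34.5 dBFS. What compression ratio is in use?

Input overshoot = -30 − (-39) = 9 dB; output overshoot = -34.5 − (-39) = 4.5 dB.
Ratio = 9 / 4.5 = 2.

2:1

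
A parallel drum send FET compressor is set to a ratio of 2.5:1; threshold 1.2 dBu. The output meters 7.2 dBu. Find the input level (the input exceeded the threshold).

The compressed level sits 7.2 − 1.2 = 6 dB over threshold.
Before 2.5:1 compression the overshoot was 6 × 2.5 = 15 dB, so input = 1.2 + 15 = 16.2 dBu.

16.2 dBu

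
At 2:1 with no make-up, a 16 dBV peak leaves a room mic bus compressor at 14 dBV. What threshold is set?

12 dBV

Let T be the threshold. Output overshoot = (input overshoot)/R, so 14 − T = (16 − T)/2.
2·(14 − T) = 16 − T → 1·T = 28 − 16 = 12.
T = 12/1 = 12 dBV.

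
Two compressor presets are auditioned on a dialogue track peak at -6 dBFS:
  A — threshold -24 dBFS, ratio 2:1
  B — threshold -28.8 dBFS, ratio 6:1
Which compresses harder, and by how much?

B, by 10 dB

A: overshoot 18 dB → output overshoot 9 dB → GR 9 dB.
B: overshoot 22.8 dB → output overshoot 3.8 dB → GR 19 dB.
B reduces 10 dB more.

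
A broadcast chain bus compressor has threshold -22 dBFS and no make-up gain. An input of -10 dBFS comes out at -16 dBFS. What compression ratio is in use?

2:1

Input overshoot = -10 − (-22) = 12 dB; output overshoot = -16 − (-22) = 6 dB.
Ratio = 12 / 6 = 2.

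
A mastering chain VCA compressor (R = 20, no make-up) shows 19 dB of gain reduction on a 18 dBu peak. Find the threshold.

-2 dBu

Gain reduction = 18 − (-1) = 19 dB; output overshoot = GR / (R − 1) = 19 / 19 = 1 dB.
Threshold = output − output overshoot = -1 − 1 = -2 dBu.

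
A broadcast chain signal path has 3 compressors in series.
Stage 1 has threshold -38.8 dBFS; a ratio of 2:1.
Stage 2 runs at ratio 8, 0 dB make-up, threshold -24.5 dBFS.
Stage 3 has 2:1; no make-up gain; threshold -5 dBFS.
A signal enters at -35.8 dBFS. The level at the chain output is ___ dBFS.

-37.3 dBFS

Stage 1: overshoot 3 dB → 3/2 = 1.5 dB → -37.3 dBFS.
Stage 2: -37.3 dBFS is at or below the -24.5 dBFS threshold — no compression; output -37.3 dBFS.
Stage 3: -37.3 dBFS ≤ -5 dBFS, so stage 3 doesn't engage; output -37.3 dBFS.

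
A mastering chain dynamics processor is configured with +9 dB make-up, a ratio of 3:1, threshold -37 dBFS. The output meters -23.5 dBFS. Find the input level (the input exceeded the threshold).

Stripping the +9 dB make-up gives -32.5 dBFS at the gain stage.
The compressed level sits -32.5 − (-37) = 4.5 dB over threshold.
Input overshoot = R × output overshoot = 13.5 dB → input = -37 + 13.5 = -23.5 dBFS.

-23.5 dBFS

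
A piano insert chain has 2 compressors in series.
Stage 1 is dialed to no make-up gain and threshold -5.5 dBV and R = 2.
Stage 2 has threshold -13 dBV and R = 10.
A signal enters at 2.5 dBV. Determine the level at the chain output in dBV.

-11.85 dBV

Stage 1: 2.5 dBV is 8 dB over -5.5 dBV; at 2:1 that becomes 4 dB over, giving -1.5 dBV.
Stage 2: 11.5 dB above -13 dBV, reduced 10:1 to 1.15 dB above → -11.85 dBV.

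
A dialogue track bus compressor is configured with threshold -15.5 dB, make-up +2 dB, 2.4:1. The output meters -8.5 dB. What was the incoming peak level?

-3.5 dB

Stripping the +2 dB make-up gives -10.5 dB at the gain stage.
Post-compression overshoot = -10.5 − (-15.5) = 5 dB.
Input overshoot = R × output overshoot = 12 dB → input = -15.5 + 12 = -3.5 dB.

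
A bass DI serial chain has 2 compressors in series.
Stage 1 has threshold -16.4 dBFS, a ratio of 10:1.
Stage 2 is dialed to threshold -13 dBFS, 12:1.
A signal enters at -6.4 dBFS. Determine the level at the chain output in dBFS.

-15.4 dBFS

Stage 1: overshoot 10 dB → 10/10 = 1 dB → -15.4 dBFS.
Stage 2: below threshold (-15.4 ≤ -13); passes unchanged; output -15.4 dBFS.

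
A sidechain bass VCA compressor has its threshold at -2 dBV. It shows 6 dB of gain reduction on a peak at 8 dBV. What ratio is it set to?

2.5:1

Input overshoot = 8 − (-2) = 10 dB.
Output overshoot = 10 − 6 = 4 dB.
Ratio = input overshoot / output overshoot = 10 / 4 = 2.5.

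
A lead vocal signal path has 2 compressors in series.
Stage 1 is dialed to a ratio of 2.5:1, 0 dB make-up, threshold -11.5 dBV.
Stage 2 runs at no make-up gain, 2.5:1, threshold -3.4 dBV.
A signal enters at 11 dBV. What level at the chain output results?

Stage 1: 11 dBV is 22.5 dB over -11.5 dBV; at 2.5:1 that becomes 9 dB over, giving -2.5 dBV.
Stage 2: -2.5 dBV is 0.9 dB over -3.4 dBV; at 2.5:1 that becomes 0.36 dB over, giving -3.04 dBV.

-3.04 dBV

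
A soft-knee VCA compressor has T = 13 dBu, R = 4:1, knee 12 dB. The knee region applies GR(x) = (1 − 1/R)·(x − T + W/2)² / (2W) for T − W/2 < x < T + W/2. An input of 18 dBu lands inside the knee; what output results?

x − T + W/2 = 18 − 13 + 6 = 11.
GR = (1 − 1/4) × 11² / 24 = 0.75 × 121 / 24 = 3.78125 dB.
Output = 18 − 3.78125 = 14.21875 dBu.

14.21875 dBu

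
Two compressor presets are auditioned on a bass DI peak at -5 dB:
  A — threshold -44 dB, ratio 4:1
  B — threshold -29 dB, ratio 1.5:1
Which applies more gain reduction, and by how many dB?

A, by 21.25 dB

A: overshoot 39 dB → output overshoot 9.75 dB → GR 29.25 dB.
B: overshoot 24 dB → output overshoot 16 dB → GR 8 dB.
A reduces 21.25 dB more.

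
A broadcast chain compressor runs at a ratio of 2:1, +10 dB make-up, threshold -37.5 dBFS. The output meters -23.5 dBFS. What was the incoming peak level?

-29.5 dBFS

Stripping the +10 dB make-up gives -33.5 dBFS at the gain stage.
That's 4 dB above the -37.5 dBFS threshold.
Before 2:1 compression the overshoot was 4 × 2 = 8 dB, so input = -37.5 + 8 = -29.5 dBFS.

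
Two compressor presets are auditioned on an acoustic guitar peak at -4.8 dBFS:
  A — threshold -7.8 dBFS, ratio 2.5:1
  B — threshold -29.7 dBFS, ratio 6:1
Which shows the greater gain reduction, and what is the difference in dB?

A: overshoot 3 dB → output overshoot 1.2 dB → GR 1.8 dB.
B: overshoot 24.9 dB → output overshoot 4.15 dB → GR 20.75 dB.
B reduces 18.95 dB more.

B, by 18.95 dB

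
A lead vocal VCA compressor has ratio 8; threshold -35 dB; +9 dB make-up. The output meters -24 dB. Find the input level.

-19 dB

Remove make-up: -24 − 9 = -33 dB.
That's 2 dB above the -35 dB threshold.
Before 8:1 compression the overshoot was 2 × 8 = 16 dB, so input = -35 + 16 = -19 dB.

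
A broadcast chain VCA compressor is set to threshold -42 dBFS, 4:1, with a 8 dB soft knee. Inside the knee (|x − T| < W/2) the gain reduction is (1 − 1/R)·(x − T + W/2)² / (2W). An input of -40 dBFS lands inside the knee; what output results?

-41.6875 dBFS

x − T + W/2 = -40 − (-42) + 4 = 6.
GR = (1 − 1/4) × 6² / 16 = 0.75 × 36 / 16 = 1.6875 dB.
Output = -40 − 1.6875 = -41.6875 dBFS.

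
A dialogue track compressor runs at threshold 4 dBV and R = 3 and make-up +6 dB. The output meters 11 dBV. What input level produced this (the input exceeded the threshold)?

7 dBV

Before make-up, the level was 11 − 6 = 5 dBV.
That's 1 dB above the 4 dBV threshold.
Before 3:1 compression the overshoot was 1 × 3 = 3 dB, so input = 4 + 3 = 7 dBV.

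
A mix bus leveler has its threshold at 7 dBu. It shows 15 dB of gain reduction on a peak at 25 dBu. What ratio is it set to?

Input overshoot = 25 − 7 = 18 dB.
Output overshoot = 18 − 15 = 3 dB.
Ratio = input overshoot / output overshoot = 18 / 3 = 6.

6:1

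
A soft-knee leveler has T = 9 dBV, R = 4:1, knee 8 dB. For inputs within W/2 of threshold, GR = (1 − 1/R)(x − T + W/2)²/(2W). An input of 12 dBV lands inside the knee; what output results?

9.703125 dBV

x − T + W/2 = 12 − 9 + 4 = 7.
GR = (1 − 1/4) × 7² / 16 = 0.75 × 49 / 16 = 2.296875 dB.
Output = 12 − 2.296875 = 9.703125 dBV.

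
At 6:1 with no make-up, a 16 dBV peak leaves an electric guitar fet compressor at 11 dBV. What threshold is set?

10 dBV

Input is 6 dB above T (since output overshoot × R = input overshoot: (11 − T)·6 = 16 − T gives T = 10 dBV).
Check: 10 + (16 − 10)/6 = 10 + 1 = 11 dBV. ✓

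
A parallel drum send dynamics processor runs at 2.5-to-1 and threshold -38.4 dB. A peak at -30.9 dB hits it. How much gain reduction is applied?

The signal is 7.5 dB above threshold.
After 2.5:1 compression the overshoot becomes 7.5/2.5 = 3 dB.
Gain reduction = 7.5 − 3 = 4.5 dB.

4.5 dB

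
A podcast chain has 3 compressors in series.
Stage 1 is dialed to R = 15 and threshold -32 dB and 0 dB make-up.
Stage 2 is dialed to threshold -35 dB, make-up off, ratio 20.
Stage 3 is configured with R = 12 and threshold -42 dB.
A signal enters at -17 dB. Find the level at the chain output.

-41.4 dB

Stage 1: -17 dB is 15 dB over -32 dB; at 15:1 that becomes 1 dB over, giving -31 dB.
Stage 2: -31 dB is 4 dB over -35 dB; at 20:1 that becomes 0.2 dB over, giving -34.8 dB.
Stage 3: overshoot 7.2 dB → 7.2/12 = 0.6 dB → -41.4 dB.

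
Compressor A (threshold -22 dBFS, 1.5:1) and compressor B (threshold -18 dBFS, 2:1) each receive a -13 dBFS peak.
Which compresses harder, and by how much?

A, by 0.5 dB

A: 9 dB over, compressed to 6 dB over, so 3 dB of GR.
B: 5 dB over, compressed to 2.5 dB over, so 2.5 dB of GR.
Difference: 0.5 dB in favour of A.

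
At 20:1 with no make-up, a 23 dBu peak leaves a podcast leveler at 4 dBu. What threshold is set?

Gain reduction = 23 − 4 = 19 dB; output overshoot = GR / (R − 1) = 19 / 19 = 1 dB.
Threshold = output − output overshoot = 4 − 1 = 3 dBu.

3 dBu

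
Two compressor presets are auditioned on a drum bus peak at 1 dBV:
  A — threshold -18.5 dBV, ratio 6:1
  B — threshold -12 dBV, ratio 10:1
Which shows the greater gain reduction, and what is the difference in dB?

A, by 4.55 dB

A: 19.5 dB over, compressed to 3.25 dB over, so 16.25 dB of GR.
B: 13 dB over, compressed to 1.3 dB over, so 11.7 dB of GR.
A reduces 4.55 dB more.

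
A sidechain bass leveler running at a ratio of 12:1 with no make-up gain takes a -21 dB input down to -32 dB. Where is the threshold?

-33 dB

Gain reduction = -21 − (-32) = 11 dB; output overshoot = GR / (R − 1) = 11 / 11 = 1 dB.
Threshold = output − output overshoot = -32 − 1 = -33 dB.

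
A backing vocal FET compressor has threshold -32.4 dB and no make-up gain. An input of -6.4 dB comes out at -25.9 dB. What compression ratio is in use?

4:1

Input overshoot = -6.4 − (-32.4) = 26 dB; output overshoot = -25.9 − (-32.4) = 6.5 dB.
Ratio = 26 / 6.5 = 4.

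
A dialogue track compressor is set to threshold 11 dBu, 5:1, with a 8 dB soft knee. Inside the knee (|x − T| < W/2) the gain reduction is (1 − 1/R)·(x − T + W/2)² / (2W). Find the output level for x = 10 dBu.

9.55 dBu

x − T + W/2 = 10 − 11 + 4 = 3.
GR = (1 − 1/5) × 3² / 16 = 0.8 × 9 / 16 = 0.45 dB.
Output = 10 − 0.45 = 9.55 dBu.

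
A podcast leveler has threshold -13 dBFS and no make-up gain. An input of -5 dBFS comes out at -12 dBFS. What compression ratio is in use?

8:1

Input overshoot = -5 − (-13) = 8 dB; output overshoot = -12 − (-13) = 1 dB.
Ratio = 8 / 1 = 8.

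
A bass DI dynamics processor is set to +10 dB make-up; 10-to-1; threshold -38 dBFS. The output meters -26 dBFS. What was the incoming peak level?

-18 dBFS

Remove make-up: -26 − 10 = -36 dBFS.
Post-compression overshoot = -36 − (-38) = 2 dB.
Undo the ratio: input overshoot = 2 × 10 = 20 dB, giving input = -18 dBFS.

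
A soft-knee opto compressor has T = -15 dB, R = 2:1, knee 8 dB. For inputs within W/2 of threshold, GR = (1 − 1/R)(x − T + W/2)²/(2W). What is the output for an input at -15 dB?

-15.5 dB

x − T + W/2 = -15 − (-15) + 4 = 4.
GR = (1 − 1/2) × 4² / 16 = 0.5 × 16 / 16 = 0.5 dB.
Output = -15 − 0.5 = -15.5 dB.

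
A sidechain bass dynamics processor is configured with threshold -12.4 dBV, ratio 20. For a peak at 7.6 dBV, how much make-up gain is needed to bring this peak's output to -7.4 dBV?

4 dB

Without make-up, output = threshold + overshoot/20 = -12.4 + 1 = -11.4 dBV.
Gap to target: 4 dB.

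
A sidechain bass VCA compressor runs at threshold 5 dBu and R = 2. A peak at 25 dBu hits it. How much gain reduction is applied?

10 dB

25 dBu exceeds the threshold by 20 dB.
A 2:1 ratio leaves 10 dB of that excess.
Gain reduction = 20 − 10 = 10 dB.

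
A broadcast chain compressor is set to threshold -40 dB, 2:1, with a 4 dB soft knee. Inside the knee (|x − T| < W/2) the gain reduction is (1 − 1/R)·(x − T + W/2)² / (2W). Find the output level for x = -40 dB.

x − T + W/2 = -40 − (-40) + 2 = 2.
GR = (1 − 1/2) × 2² / 8 = 0.5 × 4 / 8 = 0.25 dB.
Output = -40 − 0.25 = -40.25 dB.

-40.25 dB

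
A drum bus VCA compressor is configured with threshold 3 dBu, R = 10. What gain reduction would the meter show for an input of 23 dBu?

Overshoot = 23 − 3 = 20 dB.
At 10:1, output sits 20/10 = 2 dB above threshold.
So the signal is attenuated by 20 − 2 = 18 dB.

18 dB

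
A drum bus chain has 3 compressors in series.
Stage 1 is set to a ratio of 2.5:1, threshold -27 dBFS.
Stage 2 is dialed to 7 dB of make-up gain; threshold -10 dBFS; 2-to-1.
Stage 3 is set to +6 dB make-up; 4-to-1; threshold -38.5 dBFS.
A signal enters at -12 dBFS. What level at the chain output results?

-26.375 dBFS

Stage 1: -12 dBFS is 15 dB over -27 dBFS; at 2.5:1 that becomes 6 dB over, giving -21 dBFS.
Stage 2: below threshold (-21 ≤ -10); passes unchanged; make-up brings it to -14 dBFS.
Stage 3: -14 dBFS is 24.5 dB over -38.5 dBFS; at 4:1 that becomes 6.125 dB over, giving -32.375 dBFS; +6 dB make-up → -26.375 dBFS.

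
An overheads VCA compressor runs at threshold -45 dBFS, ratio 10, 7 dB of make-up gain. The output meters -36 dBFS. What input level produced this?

Stripping the +7 dB make-up gives -43 dBFS at the gain stage.
That's 2 dB above the -45 dBFS threshold.
Input overshoot = R × output overshoot = 20 dB → input = -45 + 20 = -25 dBFS.

-25 dBFS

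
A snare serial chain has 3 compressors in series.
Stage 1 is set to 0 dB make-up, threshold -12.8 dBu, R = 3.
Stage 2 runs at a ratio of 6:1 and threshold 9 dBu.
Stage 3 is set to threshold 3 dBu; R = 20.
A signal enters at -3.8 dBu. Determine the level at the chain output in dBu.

Stage 1: 9 dB above -12.8 dBu, reduced 3:1 to 3 dB above → -9.8 dBu.
Stage 2: below threshold (-9.8 ≤ 9); passes unchanged; output -9.8 dBu.
Stage 3: -9.8 dBu is at or below the 3 dBu threshold — no compression; output -9.8 dBu.

-9.8 dBu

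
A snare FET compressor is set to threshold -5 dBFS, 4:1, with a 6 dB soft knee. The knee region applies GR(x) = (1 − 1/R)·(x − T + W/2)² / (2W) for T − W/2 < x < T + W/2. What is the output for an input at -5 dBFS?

-5.5625 dBFS

x − T + W/2 = -5 − (-5) + 3 = 3.
GR = (1 − 1/4) × 3² / 12 = 0.75 × 9 / 12 = 0.5625 dB.
Output = -5 − 0.5625 = -5.5625 dBFS.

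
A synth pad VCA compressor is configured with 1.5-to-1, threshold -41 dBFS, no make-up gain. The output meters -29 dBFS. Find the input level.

That's 12 dB above the -41 dBFS threshold.
Undo the ratio: input overshoot = 12 × 1.5 = 18 dB, giving input = -23 dBFS.

-23 dBFS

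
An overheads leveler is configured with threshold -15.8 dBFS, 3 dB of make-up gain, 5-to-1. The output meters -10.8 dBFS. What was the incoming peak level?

Stripping the +3 dB make-up gives -13.8 dBFS at the gain stage.
That's 2 dB above the -15.8 dBFS threshold.
Before 5:1 compression the overshoot was 2 × 5 = 10 dB, so input = -15.8 + 10 = -5.8 dBFS.

-5.8 dBFS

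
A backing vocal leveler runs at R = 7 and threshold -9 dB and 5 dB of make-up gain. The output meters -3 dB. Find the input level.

Before make-up, the level was -3 − 5 = -8 dB.
Post-compression overshoot = -8 − (-9) = 1 dB.
Undo the ratio: input overshoot = 1 × 7 = 7 dB, giving input = -2 dB.

-2 dB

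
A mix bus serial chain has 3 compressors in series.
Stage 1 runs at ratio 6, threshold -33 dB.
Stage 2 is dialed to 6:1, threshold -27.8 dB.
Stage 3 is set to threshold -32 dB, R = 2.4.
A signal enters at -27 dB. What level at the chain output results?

-32 dB

Stage 1: 6 dB above -33 dB, reduced 6:1 to 1 dB above → -32 dB.
Stage 2: below threshold (-32 ≤ -27.8); passes unchanged; output -32 dB.
Stage 3: -32 dB is at or below the -32 dB threshold — no compression; output -32 dB.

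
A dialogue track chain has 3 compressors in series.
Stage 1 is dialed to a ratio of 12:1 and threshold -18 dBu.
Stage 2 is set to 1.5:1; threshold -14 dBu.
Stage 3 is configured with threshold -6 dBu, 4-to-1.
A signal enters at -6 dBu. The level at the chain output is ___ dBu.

-17 dBu

Stage 1: overshoot 12 dB → 12/12 = 1 dB → -17 dBu.
Stage 2: -17 dBu ≤ -14 dBu, so stage 2 doesn't engage; output -17 dBu.
Stage 3: -17 dBu is at or below the -6 dBu threshold — no compression; output -17 dBu.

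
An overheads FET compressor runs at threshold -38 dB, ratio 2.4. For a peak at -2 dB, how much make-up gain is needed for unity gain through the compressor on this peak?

21 dB

Without make-up, output = threshold + overshoot/2.4 = -38 + 15 = -23 dB.
Gap to target: 21 dB.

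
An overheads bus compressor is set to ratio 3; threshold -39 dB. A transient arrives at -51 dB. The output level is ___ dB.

-51 dB is 12 dB below the -39 dB threshold, so no gain reduction is applied.
Output = input = -51 dB.

-51 dB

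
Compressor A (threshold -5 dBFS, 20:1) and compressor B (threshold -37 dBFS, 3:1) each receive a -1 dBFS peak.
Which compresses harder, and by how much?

B, by 20.2 dB

A: overshoot 4 dB → output overshoot 0.2 dB → GR 3.8 dB.
B: overshoot 36 dB → output overshoot 12 dB → GR 24 dB.
B applies 20.2 dB more gain reduction.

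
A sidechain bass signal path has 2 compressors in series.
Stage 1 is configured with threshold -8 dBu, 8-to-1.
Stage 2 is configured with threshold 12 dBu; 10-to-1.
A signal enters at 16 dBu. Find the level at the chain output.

-5 dBu

Stage 1: 16 dBu is 24 dB over -8 dBu; at 8:1 that becomes 3 dB over, giving -5 dBu.
Stage 2: below threshold (-5 ≤ 12); passes unchanged; output -5 dBu.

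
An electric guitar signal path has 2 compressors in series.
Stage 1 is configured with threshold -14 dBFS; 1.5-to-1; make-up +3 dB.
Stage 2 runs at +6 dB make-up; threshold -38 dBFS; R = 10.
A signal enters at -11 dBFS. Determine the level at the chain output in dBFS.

Stage 1: overshoot 3 dB → 3/1.5 = 2 dB → -12 dBFS; +3 dB make-up → -9 dBFS.
Stage 2: overshoot 29 dB → 29/10 = 2.9 dB → -35.1 dBFS; +6 dB make-up → -29.1 dBFS.

-29.1 dBFS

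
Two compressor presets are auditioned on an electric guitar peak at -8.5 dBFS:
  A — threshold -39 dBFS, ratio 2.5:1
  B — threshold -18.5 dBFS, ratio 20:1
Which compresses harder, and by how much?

A, by 8.8 dB

A: GR = 30.5 − 30.5/2.5 = 18.3 dB.
B: GR = 10 − 10/20 = 9.5 dB.
Difference: 8.8 dB in favour of A.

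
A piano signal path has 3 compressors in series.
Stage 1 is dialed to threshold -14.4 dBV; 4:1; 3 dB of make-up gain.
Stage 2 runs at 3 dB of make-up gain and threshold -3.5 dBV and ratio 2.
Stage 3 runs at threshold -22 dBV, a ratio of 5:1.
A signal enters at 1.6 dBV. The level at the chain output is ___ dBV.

-18.48 dBV

Stage 1: overshoot 16 dB → 16/4 = 4 dB → -10.4 dBV; +3 dB make-up → -7.4 dBV.
Stage 2: -7.4 dBV is at or below the -3.5 dBV threshold — no compression; make-up brings it to -4.4 dBV.
Stage 3: overshoot 17.6 dB → 17.6/5 = 3.52 dB → -18.48 dBV.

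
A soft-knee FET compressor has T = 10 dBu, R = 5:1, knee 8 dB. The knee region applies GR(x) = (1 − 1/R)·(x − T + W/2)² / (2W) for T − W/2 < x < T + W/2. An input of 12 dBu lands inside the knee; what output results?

x − T + W/2 = 12 − 10 + 4 = 6.
GR = (1 − 1/5) × 6² / 16 = 0.8 × 36 / 16 = 1.8 dB.
Output = 12 − 1.8 = 10.2 dBu.

10.2 dBu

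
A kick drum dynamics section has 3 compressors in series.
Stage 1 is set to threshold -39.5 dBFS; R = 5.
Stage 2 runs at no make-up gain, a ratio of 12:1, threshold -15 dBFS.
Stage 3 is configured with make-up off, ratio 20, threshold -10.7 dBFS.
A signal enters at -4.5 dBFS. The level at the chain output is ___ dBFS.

-32.5 dBFS

Stage 1: 35 dB above -39.5 dBFS, reduced 5:1 to 7 dB above → -32.5 dBFS.
Stage 2: -32.5 dBFS is at or below the -15 dBFS threshold — no compression; output -32.5 dBFS.
Stage 3: -32.5 dBFS ≤ -10.7 dBFS, so stage 3 doesn't engage; output -32.5 dBFS.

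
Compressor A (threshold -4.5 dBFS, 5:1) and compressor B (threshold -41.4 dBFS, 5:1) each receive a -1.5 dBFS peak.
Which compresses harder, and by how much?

B, by 29.52 dB

A: overshoot 3 dB → output overshoot 0.6 dB → GR 2.4 dB.
B: overshoot 39.9 dB → output overshoot 7.98 dB → GR 31.92 dB.
Difference: 29.52 dB in favour of B.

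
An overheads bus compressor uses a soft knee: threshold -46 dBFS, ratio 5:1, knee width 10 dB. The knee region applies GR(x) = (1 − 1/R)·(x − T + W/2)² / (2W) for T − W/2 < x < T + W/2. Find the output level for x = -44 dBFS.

x − T + W/2 = -44 − (-46) + 5 = 7.
GR = (1 − 1/5) × 7² / 20 = 0.8 × 49 / 20 = 1.96 dB.
Output = -44 − 1.96 = -45.96 dBFS.

-45.96 dBFS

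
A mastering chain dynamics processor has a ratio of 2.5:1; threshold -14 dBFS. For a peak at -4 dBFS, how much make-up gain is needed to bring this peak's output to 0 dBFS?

10 dB

Overshoot 10 dB → 10/2.5 = 4 dB after compression, so the compressed level is -14 + 4 = -10 dBFS.
Make-up = target − compressed = 0 − (-10) = 10 dB.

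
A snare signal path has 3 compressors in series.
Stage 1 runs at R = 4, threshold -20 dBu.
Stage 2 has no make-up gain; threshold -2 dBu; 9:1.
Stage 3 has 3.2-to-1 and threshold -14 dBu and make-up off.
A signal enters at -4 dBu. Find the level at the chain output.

-16 dBu

Stage 1: -4 dBu is 16 dB over -20 dBu; at 4:1 that becomes 4 dB over, giving -16 dBu.
Stage 2: -16 dBu ≤ -2 dBu, so stage 2 doesn't engage; output -16 dBu.
Stage 3: -16 dBu is at or below the -14 dBu threshold — no compression; output -16 dBu.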